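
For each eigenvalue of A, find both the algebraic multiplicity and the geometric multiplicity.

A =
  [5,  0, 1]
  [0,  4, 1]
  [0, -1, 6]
λ = 5: alg = 3, geom = 1

Step 1 — factor the characteristic polynomial to read off the algebraic multiplicities:
  χ_A(x) = (x - 5)^3

Step 2 — compute geometric multiplicities via the rank-nullity identity g(λ) = n − rank(A − λI):
  rank(A − (5)·I) = 2, so dim ker(A − (5)·I) = n − 2 = 1

Summary:
  λ = 5: algebraic multiplicity = 3, geometric multiplicity = 1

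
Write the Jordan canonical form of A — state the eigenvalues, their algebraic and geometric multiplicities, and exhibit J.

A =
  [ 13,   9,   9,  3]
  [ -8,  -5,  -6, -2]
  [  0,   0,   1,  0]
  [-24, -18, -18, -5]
J_2(1) ⊕ J_1(1) ⊕ J_1(1)

The characteristic polynomial is
  det(x·I − A) = x^4 - 4*x^3 + 6*x^2 - 4*x + 1 = (x - 1)^4

Eigenvalues and multiplicities (the geometric multiplicity of λ is n − rank(A − λI), which equals the number of Jordan blocks for λ):
  λ = 1: algebraic multiplicity = 4, geometric multiplicity = 3

Determining the block sizes for each eigenvalue:
  λ = 1: 3 blocks summing to 4 forces exactly one block of size 2 and the rest size 1 → block sizes [2, 1, 1]

Assembling the blocks gives a Jordan form
J =
  [1, 1, 0, 0]
  [0, 1, 0, 0]
  [0, 0, 1, 0]
  [0, 0, 0, 1]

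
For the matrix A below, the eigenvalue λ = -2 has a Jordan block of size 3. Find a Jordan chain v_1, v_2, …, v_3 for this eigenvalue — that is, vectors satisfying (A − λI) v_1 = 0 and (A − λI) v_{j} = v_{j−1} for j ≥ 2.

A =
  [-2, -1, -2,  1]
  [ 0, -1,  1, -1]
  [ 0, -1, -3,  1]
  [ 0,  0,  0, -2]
A Jordan chain for λ = -2 of length 3:
v_1 = (1, 0, 0, 0)ᵀ
v_2 = (-1, 1, -1, 0)ᵀ
v_3 = (0, 1, 0, 0)ᵀ

Let N = A − (-2)·I. We want v_3 with N^3 v_3 = 0 but N^2 v_3 ≠ 0; then v_{j-1} := N · v_j for j = 3, …, 2.

Pick v_3 = (0, 1, 0, 0)ᵀ.
Then v_2 = N · v_3 = (-1, 1, -1, 0)ᵀ.
Then v_1 = N · v_2 = (1, 0, 0, 0)ᵀ.

Sanity check: (A − (-2)·I) v_1 = (0, 0, 0, 0)ᵀ = 0. ✓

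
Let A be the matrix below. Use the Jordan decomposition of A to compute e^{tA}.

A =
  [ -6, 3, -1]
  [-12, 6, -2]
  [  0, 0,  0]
e^{tA} =
  [1 - 6*t, 3*t, -t]
  [-12*t, 6*t + 1, -2*t]
  [0, 0, 1]

Strategy: write A = P · J · P⁻¹ where J is a Jordan canonical form, so e^{tA} = P · e^{tJ} · P⁻¹, and e^{tJ} can be computed block-by-block.

A has Jordan form
J =
  [0, 1, 0]
  [0, 0, 0]
  [0, 0, 0]
(up to reordering of blocks).

Per-block formulas:
  For a 2×2 Jordan block J_2(0): exp(t · J_2(0)) = e^(0t)·(I + t·N), where N is the 2×2 nilpotent shift.
  For a 1×1 block at λ = 0: exp(t · [0]) = [e^(0t)].

After assembling e^{tJ} and conjugating by P, we get:

e^{tA} =
  [1 - 6*t, 3*t, -t]
  [-12*t, 6*t + 1, -2*t]
  [0, 0, 1]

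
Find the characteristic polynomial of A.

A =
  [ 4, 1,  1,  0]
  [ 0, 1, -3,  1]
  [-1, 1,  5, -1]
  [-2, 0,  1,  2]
x^4 - 12*x^3 + 54*x^2 - 108*x + 81

Expanding det(x·I − A) (e.g. by cofactor expansion or by noting that A is similar to its Jordan form J, which has the same characteristic polynomial as A) gives
  χ_A(x) = x^4 - 12*x^3 + 54*x^2 - 108*x + 81
which factors as (x - 3)^4. The eigenvalues (with algebraic multiplicities) are λ = 3 with multiplicity 4.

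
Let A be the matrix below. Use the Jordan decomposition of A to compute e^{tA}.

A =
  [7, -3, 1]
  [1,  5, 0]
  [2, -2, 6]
e^{tA} =
  [t*exp(6*t) + exp(6*t), -t^2*exp(6*t) - 3*t*exp(6*t), t^2*exp(6*t)/2 + t*exp(6*t)]
  [t*exp(6*t), -t^2*exp(6*t) - t*exp(6*t) + exp(6*t), t^2*exp(6*t)/2]
  [2*t*exp(6*t), -2*t^2*exp(6*t) - 2*t*exp(6*t), t^2*exp(6*t) + exp(6*t)]

Strategy: write A = P · J · P⁻¹ where J is a Jordan canonical form, so e^{tA} = P · e^{tJ} · P⁻¹, and e^{tJ} can be computed block-by-block.

A has Jordan form
J =
  [6, 1, 0]
  [0, 6, 1]
  [0, 0, 6]
(up to reordering of blocks).

Per-block formulas:
  For a 3×3 Jordan block J_3(6): exp(t · J_3(6)) = e^(6t)·(I + t·N + (t^2/2)·N^2), where N is the 3×3 nilpotent shift.

After assembling e^{tJ} and conjugating by P, we get:

e^{tA} =
  [t*exp(6*t) + exp(6*t), -t^2*exp(6*t) - 3*t*exp(6*t), t^2*exp(6*t)/2 + t*exp(6*t)]
  [t*exp(6*t), -t^2*exp(6*t) - t*exp(6*t) + exp(6*t), t^2*exp(6*t)/2]
  [2*t*exp(6*t), -2*t^2*exp(6*t) - 2*t*exp(6*t), t^2*exp(6*t) + exp(6*t)]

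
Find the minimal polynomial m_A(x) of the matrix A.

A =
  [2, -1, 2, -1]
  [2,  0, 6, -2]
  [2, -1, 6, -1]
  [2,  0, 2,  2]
x^3 - 8*x^2 + 20*x - 16

The characteristic polynomial is χ_A(x) = (x - 4)*(x - 2)^3, so the eigenvalues are known. The minimal polynomial is
  m_A(x) = Π_λ (x − λ)^{k_λ}
where k_λ is the size of the *largest* Jordan block for λ (equivalently, the smallest k with (A − λI)^k v = 0 for every generalised eigenvector v of λ).

  λ = 2: largest Jordan block has size 2, contributing (x − 2)^2
  λ = 4: largest Jordan block has size 1, contributing (x − 4)

So m_A(x) = (x - 4)*(x - 2)^2 = x^3 - 8*x^2 + 20*x - 16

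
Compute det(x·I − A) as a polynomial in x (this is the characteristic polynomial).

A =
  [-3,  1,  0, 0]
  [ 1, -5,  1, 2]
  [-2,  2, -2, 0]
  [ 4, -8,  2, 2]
x^4 + 8*x^3 + 24*x^2 + 32*x + 16

Expanding det(x·I − A) (e.g. by cofactor expansion or by noting that A is similar to its Jordan form J, which has the same characteristic polynomial as A) gives
  χ_A(x) = x^4 + 8*x^3 + 24*x^2 + 32*x + 16
which factors as (x + 2)^4. The eigenvalues (with algebraic multiplicities) are λ = -2 with multiplicity 4.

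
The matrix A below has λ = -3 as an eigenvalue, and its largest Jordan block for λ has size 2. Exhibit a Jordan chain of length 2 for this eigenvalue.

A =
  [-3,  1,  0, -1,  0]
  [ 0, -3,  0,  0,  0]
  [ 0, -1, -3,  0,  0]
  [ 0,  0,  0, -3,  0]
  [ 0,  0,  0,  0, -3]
A Jordan chain for λ = -3 of length 2:
v_1 = (1, 0, -1, 0, 0)ᵀ
v_2 = (0, 1, 0, 0, 0)ᵀ

Let N = A − (-3)·I. We want v_2 with N^2 v_2 = 0 but N^1 v_2 ≠ 0; then v_{j-1} := N · v_j for j = 2, …, 2.

Pick v_2 = (0, 1, 0, 0, 0)ᵀ.
Then v_1 = N · v_2 = (1, 0, -1, 0, 0)ᵀ.

Sanity check: (A − (-3)·I) v_1 = (0, 0, 0, 0, 0)ᵀ = 0. ✓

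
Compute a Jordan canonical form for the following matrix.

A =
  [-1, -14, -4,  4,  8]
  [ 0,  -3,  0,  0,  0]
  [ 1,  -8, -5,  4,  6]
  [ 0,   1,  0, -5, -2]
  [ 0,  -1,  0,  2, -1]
J_2(-3) ⊕ J_2(-3) ⊕ J_1(-3)

The characteristic polynomial is
  det(x·I − A) = x^5 + 15*x^4 + 90*x^3 + 270*x^2 + 405*x + 243 = (x + 3)^5

Eigenvalues and multiplicities (the geometric multiplicity of λ is n − rank(A − λI), which equals the number of Jordan blocks for λ):
  λ = -3: algebraic multiplicity = 5, geometric multiplicity = 3

Determining the block sizes for each eigenvalue:
  λ = -3: with am = 5 and gm = 3, the partition is not yet determined (e.g. several partitions of 5 into 3 parts exist). Let N = A − (-3)·I. Computing rank(N^1) = 2, rank(N^2) = 0; the number of blocks of size ≥ j is rank(N^{j−1}) − rank(N^j), giving [3, 2]. So we have 2 block(s) of size 2, 1 block(s) of size 1 → block sizes [2, 2, 1]

Assembling the blocks gives a Jordan form
J =
  [-3,  1,  0,  0,  0]
  [ 0, -3,  0,  0,  0]
  [ 0,  0, -3,  1,  0]
  [ 0,  0,  0, -3,  0]
  [ 0,  0,  0,  0, -3]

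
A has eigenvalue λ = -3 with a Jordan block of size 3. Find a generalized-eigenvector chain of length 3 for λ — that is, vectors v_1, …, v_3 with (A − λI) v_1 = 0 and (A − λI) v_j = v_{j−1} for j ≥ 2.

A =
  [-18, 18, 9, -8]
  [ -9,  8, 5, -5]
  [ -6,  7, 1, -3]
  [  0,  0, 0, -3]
A Jordan chain for λ = -3 of length 3:
v_1 = (9, 6, 3, 0)ᵀ
v_2 = (-15, -9, -6, 0)ᵀ
v_3 = (1, 0, 0, 0)ᵀ

Let N = A − (-3)·I. We want v_3 with N^3 v_3 = 0 but N^2 v_3 ≠ 0; then v_{j-1} := N · v_j for j = 3, …, 2.

Pick v_3 = (1, 0, 0, 0)ᵀ.
Then v_2 = N · v_3 = (-15, -9, -6, 0)ᵀ.
Then v_1 = N · v_2 = (9, 6, 3, 0)ᵀ.

Sanity check: (A − (-3)·I) v_1 = (0, 0, 0, 0)ᵀ = 0. ✓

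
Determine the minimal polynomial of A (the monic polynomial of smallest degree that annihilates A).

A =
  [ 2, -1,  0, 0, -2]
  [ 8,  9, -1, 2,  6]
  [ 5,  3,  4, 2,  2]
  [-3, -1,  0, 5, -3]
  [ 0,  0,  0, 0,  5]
x^3 - 15*x^2 + 75*x - 125

The characteristic polynomial is χ_A(x) = (x - 5)^5, so the eigenvalues are known. The minimal polynomial is
  m_A(x) = Π_λ (x − λ)^{k_λ}
where k_λ is the size of the *largest* Jordan block for λ (equivalently, the smallest k with (A − λI)^k v = 0 for every generalised eigenvector v of λ).

  λ = 5: largest Jordan block has size 3, contributing (x − 5)^3

So m_A(x) = (x - 5)^3 = x^3 - 15*x^2 + 75*x - 125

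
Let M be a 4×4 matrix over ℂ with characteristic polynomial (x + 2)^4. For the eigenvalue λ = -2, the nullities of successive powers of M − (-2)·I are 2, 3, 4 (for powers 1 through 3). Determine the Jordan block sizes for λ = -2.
Block sizes for λ = -2: [3, 1]

From the dimensions of kernels of powers, the number of Jordan blocks of size at least j is d_j − d_{j−1} where d_j = dim ker(N^j) (with d_0 = 0). Computing the differences gives [2, 1, 1].
The number of blocks of size exactly k is (#blocks of size ≥ k) − (#blocks of size ≥ k + 1), so the partition is: 1 block(s) of size 1, 1 block(s) of size 3.
In nonincreasing order the block sizes are [3, 1].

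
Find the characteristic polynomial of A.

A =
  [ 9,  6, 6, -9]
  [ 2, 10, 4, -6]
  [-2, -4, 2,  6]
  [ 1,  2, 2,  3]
x^4 - 24*x^3 + 216*x^2 - 864*x + 1296

Expanding det(x·I − A) (e.g. by cofactor expansion or by noting that A is similar to its Jordan form J, which has the same characteristic polynomial as A) gives
  χ_A(x) = x^4 - 24*x^3 + 216*x^2 - 864*x + 1296
which factors as (x - 6)^4. The eigenvalues (with algebraic multiplicities) are λ = 6 with multiplicity 4.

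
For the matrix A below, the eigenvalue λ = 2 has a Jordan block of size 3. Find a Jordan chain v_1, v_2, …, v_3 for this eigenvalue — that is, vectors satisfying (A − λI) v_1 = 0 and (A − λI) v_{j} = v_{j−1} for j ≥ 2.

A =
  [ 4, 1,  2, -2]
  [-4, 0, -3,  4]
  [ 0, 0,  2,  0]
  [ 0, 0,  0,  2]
A Jordan chain for λ = 2 of length 3:
v_1 = (1, -2, 0, 0)ᵀ
v_2 = (2, -3, 0, 0)ᵀ
v_3 = (0, 0, 1, 0)ᵀ

Let N = A − (2)·I. We want v_3 with N^3 v_3 = 0 but N^2 v_3 ≠ 0; then v_{j-1} := N · v_j for j = 3, …, 2.

Pick v_3 = (0, 0, 1, 0)ᵀ.
Then v_2 = N · v_3 = (2, -3, 0, 0)ᵀ.
Then v_1 = N · v_2 = (1, -2, 0, 0)ᵀ.

Sanity check: (A − (2)·I) v_1 = (0, 0, 0, 0)ᵀ = 0. ✓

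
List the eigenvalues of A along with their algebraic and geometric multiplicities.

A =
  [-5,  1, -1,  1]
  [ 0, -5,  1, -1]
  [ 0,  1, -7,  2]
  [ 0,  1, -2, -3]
λ = -5: alg = 4, geom = 2

Step 1 — factor the characteristic polynomial to read off the algebraic multiplicities:
  χ_A(x) = (x + 5)^4

Step 2 — compute geometric multiplicities via the rank-nullity identity g(λ) = n − rank(A − λI):
  rank(A − (-5)·I) = 2, so dim ker(A − (-5)·I) = n − 2 = 2

Summary:
  λ = -5: algebraic multiplicity = 4, geometric multiplicity = 2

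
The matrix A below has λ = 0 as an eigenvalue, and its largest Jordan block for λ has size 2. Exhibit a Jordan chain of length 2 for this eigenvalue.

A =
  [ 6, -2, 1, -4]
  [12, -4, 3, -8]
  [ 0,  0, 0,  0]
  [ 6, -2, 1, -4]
A Jordan chain for λ = 0 of length 2:
v_1 = (3, 3, 0, 3)ᵀ
v_2 = (1, 0, -3, 0)ᵀ

Let N = A − (0)·I. We want v_2 with N^2 v_2 = 0 but N^1 v_2 ≠ 0; then v_{j-1} := N · v_j for j = 2, …, 2.

Pick v_2 = (1, 0, -3, 0)ᵀ.
Then v_1 = N · v_2 = (3, 3, 0, 3)ᵀ.

Sanity check: (A − (0)·I) v_1 = (0, 0, 0, 0)ᵀ = 0. ✓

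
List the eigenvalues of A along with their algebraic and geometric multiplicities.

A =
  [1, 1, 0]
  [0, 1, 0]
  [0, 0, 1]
λ = 1: alg = 3, geom = 2

Step 1 — factor the characteristic polynomial to read off the algebraic multiplicities:
  χ_A(x) = (x - 1)^3

Step 2 — compute geometric multiplicities via the rank-nullity identity g(λ) = n − rank(A − λI):
  rank(A − (1)·I) = 1, so dim ker(A − (1)·I) = n − 1 = 2

Summary:
  λ = 1: algebraic multiplicity = 3, geometric multiplicity = 2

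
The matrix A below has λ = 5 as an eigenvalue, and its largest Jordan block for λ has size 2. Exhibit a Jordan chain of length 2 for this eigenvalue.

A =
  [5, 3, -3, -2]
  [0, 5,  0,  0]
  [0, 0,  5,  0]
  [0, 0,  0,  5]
A Jordan chain for λ = 5 of length 2:
v_1 = (3, 0, 0, 0)ᵀ
v_2 = (0, 1, 0, 0)ᵀ

Let N = A − (5)·I. We want v_2 with N^2 v_2 = 0 but N^1 v_2 ≠ 0; then v_{j-1} := N · v_j for j = 2, …, 2.

Pick v_2 = (0, 1, 0, 0)ᵀ.
Then v_1 = N · v_2 = (3, 0, 0, 0)ᵀ.

Sanity check: (A − (5)·I) v_1 = (0, 0, 0, 0)ᵀ = 0. ✓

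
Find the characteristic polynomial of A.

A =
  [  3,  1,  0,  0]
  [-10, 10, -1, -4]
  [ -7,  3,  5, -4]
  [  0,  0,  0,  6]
x^4 - 24*x^3 + 216*x^2 - 864*x + 1296

Expanding det(x·I − A) (e.g. by cofactor expansion or by noting that A is similar to its Jordan form J, which has the same characteristic polynomial as A) gives
  χ_A(x) = x^4 - 24*x^3 + 216*x^2 - 864*x + 1296
which factors as (x - 6)^4. The eigenvalues (with algebraic multiplicities) are λ = 6 with multiplicity 4.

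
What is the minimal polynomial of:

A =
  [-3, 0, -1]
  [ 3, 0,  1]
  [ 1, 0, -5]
x^3 + 8*x^2 + 16*x

The characteristic polynomial is χ_A(x) = x*(x + 4)^2, so the eigenvalues are known. The minimal polynomial is
  m_A(x) = Π_λ (x − λ)^{k_λ}
where k_λ is the size of the *largest* Jordan block for λ (equivalently, the smallest k with (A − λI)^k v = 0 for every generalised eigenvector v of λ).

  λ = -4: largest Jordan block has size 2, contributing (x + 4)^2
  λ = 0: largest Jordan block has size 1, contributing (x − 0)

So m_A(x) = x*(x + 4)^2 = x^3 + 8*x^2 + 16*x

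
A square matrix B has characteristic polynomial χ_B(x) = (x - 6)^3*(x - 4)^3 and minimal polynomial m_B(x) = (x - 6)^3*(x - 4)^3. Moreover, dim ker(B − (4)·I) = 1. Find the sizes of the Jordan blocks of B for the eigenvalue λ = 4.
Block sizes for λ = 4: [3]

Step 1 — from the characteristic polynomial, algebraic multiplicity of λ = 4 is 3. From dim ker(B − (4)·I) = 1, there are exactly 1 Jordan blocks for λ = 4.
Step 2 — from the minimal polynomial, the factor (x − 4)^3 tells us the largest block for λ = 4 has size 3.
Step 3 — with total size 3, 1 blocks, and largest block 3, the block sizes (in nonincreasing order) are [3].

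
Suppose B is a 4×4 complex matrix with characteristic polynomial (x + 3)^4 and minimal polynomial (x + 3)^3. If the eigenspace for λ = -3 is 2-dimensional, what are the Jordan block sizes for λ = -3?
Block sizes for λ = -3: [3, 1]

Step 1 — from the characteristic polynomial, algebraic multiplicity of λ = -3 is 4. From dim ker(B − (-3)·I) = 2, there are exactly 2 Jordan blocks for λ = -3.
Step 2 — from the minimal polynomial, the factor (x + 3)^3 tells us the largest block for λ = -3 has size 3.
Step 3 — with total size 4, 2 blocks, and largest block 3, the block sizes (in nonincreasing order) are [3, 1].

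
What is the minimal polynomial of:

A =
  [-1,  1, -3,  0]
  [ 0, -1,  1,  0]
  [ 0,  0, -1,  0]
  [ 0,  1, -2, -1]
x^3 + 3*x^2 + 3*x + 1

The characteristic polynomial is χ_A(x) = (x + 1)^4, so the eigenvalues are known. The minimal polynomial is
  m_A(x) = Π_λ (x − λ)^{k_λ}
where k_λ is the size of the *largest* Jordan block for λ (equivalently, the smallest k with (A − λI)^k v = 0 for every generalised eigenvector v of λ).

  λ = -1: largest Jordan block has size 3, contributing (x + 1)^3

So m_A(x) = (x + 1)^3 = x^3 + 3*x^2 + 3*x + 1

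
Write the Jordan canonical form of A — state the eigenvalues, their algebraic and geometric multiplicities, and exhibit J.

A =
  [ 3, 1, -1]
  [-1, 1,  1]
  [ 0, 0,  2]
J_2(2) ⊕ J_1(2)

The characteristic polynomial is
  det(x·I − A) = x^3 - 6*x^2 + 12*x - 8 = (x - 2)^3

Eigenvalues and multiplicities (the geometric multiplicity of λ is n − rank(A − λI), which equals the number of Jordan blocks for λ):
  λ = 2: algebraic multiplicity = 3, geometric multiplicity = 2

Determining the block sizes for each eigenvalue:
  λ = 2: 2 blocks summing to 3 forces exactly one block of size 2 and the rest size 1 → block sizes [2, 1]

Assembling the blocks gives a Jordan form
J =
  [2, 1, 0]
  [0, 2, 0]
  [0, 0, 2]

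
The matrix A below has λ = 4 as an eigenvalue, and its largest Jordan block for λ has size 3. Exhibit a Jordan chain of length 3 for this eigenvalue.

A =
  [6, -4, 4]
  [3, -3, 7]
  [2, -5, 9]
A Jordan chain for λ = 4 of length 3:
v_1 = (0, -1, -1)ᵀ
v_2 = (2, 3, 2)ᵀ
v_3 = (1, 0, 0)ᵀ

Let N = A − (4)·I. We want v_3 with N^3 v_3 = 0 but N^2 v_3 ≠ 0; then v_{j-1} := N · v_j for j = 3, …, 2.

Pick v_3 = (1, 0, 0)ᵀ.
Then v_2 = N · v_3 = (2, 3, 2)ᵀ.
Then v_1 = N · v_2 = (0, -1, -1)ᵀ.

Sanity check: (A − (4)·I) v_1 = (0, 0, 0)ᵀ = 0. ✓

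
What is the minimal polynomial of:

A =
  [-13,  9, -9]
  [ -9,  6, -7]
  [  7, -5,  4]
x^3 + 3*x^2 + 3*x + 1

The characteristic polynomial is χ_A(x) = (x + 1)^3, so the eigenvalues are known. The minimal polynomial is
  m_A(x) = Π_λ (x − λ)^{k_λ}
where k_λ is the size of the *largest* Jordan block for λ (equivalently, the smallest k with (A − λI)^k v = 0 for every generalised eigenvector v of λ).

  λ = -1: largest Jordan block has size 3, contributing (x + 1)^3

So m_A(x) = (x + 1)^3 = x^3 + 3*x^2 + 3*x + 1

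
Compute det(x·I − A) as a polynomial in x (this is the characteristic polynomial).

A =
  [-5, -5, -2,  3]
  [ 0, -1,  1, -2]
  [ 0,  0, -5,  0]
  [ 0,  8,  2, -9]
x^4 + 20*x^3 + 150*x^2 + 500*x + 625

Expanding det(x·I − A) (e.g. by cofactor expansion or by noting that A is similar to its Jordan form J, which has the same characteristic polynomial as A) gives
  χ_A(x) = x^4 + 20*x^3 + 150*x^2 + 500*x + 625
which factors as (x + 5)^4. The eigenvalues (with algebraic multiplicities) are λ = -5 with multiplicity 4.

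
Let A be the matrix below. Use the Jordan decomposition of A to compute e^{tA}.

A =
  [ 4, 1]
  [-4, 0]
e^{tA} =
  [2*t*exp(2*t) + exp(2*t), t*exp(2*t)]
  [-4*t*exp(2*t), -2*t*exp(2*t) + exp(2*t)]

Strategy: write A = P · J · P⁻¹ where J is a Jordan canonical form, so e^{tA} = P · e^{tJ} · P⁻¹, and e^{tJ} can be computed block-by-block.

A has Jordan form
J =
  [2, 1]
  [0, 2]
(up to reordering of blocks).

Per-block formulas:
  For a 2×2 Jordan block J_2(2): exp(t · J_2(2)) = e^(2t)·(I + t·N), where N is the 2×2 nilpotent shift.

After assembling e^{tJ} and conjugating by P, we get:

e^{tA} =
  [2*t*exp(2*t) + exp(2*t), t*exp(2*t)]
  [-4*t*exp(2*t), -2*t*exp(2*t) + exp(2*t)]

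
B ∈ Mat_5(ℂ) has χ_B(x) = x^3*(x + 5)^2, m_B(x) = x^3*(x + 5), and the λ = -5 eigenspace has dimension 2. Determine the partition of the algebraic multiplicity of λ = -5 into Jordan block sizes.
Block sizes for λ = -5: [1, 1]

Step 1 — from the characteristic polynomial, algebraic multiplicity of λ = -5 is 2. From dim ker(B − (-5)·I) = 2, there are exactly 2 Jordan blocks for λ = -5.
Step 2 — from the minimal polynomial, the factor (x + 5) tells us the largest block for λ = -5 has size 1.
Step 3 — with total size 2, 2 blocks, and largest block 1, the block sizes (in nonincreasing order) are [1, 1].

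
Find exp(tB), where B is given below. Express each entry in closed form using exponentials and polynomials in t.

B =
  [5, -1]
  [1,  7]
e^{tB} =
  [-t*exp(6*t) + exp(6*t), -t*exp(6*t)]
  [t*exp(6*t), t*exp(6*t) + exp(6*t)]

Strategy: write B = P · J · P⁻¹ where J is a Jordan canonical form, so e^{tB} = P · e^{tJ} · P⁻¹, and e^{tJ} can be computed block-by-block.

B has Jordan form
J =
  [6, 1]
  [0, 6]
(up to reordering of blocks).

Per-block formulas:
  For a 2×2 Jordan block J_2(6): exp(t · J_2(6)) = e^(6t)·(I + t·N), where N is the 2×2 nilpotent shift.

After assembling e^{tJ} and conjugating by P, we get:

e^{tB} =
  [-t*exp(6*t) + exp(6*t), -t*exp(6*t)]
  [t*exp(6*t), t*exp(6*t) + exp(6*t)]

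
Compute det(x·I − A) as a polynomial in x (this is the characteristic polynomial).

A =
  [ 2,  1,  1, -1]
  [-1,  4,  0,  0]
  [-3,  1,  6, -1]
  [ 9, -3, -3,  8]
x^4 - 20*x^3 + 150*x^2 - 500*x + 625

Expanding det(x·I − A) (e.g. by cofactor expansion or by noting that A is similar to its Jordan form J, which has the same characteristic polynomial as A) gives
  χ_A(x) = x^4 - 20*x^3 + 150*x^2 - 500*x + 625
which factors as (x - 5)^4. The eigenvalues (with algebraic multiplicities) are λ = 5 with multiplicity 4.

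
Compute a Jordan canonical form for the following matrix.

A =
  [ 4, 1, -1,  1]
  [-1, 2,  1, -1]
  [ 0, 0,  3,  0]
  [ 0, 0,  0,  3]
J_2(3) ⊕ J_1(3) ⊕ J_1(3)

The characteristic polynomial is
  det(x·I − A) = x^4 - 12*x^3 + 54*x^2 - 108*x + 81 = (x - 3)^4

Eigenvalues and multiplicities (the geometric multiplicity of λ is n − rank(A − λI), which equals the number of Jordan blocks for λ):
  λ = 3: algebraic multiplicity = 4, geometric multiplicity = 3

Determining the block sizes for each eigenvalue:
  λ = 3: 3 blocks summing to 4 forces exactly one block of size 2 and the rest size 1 → block sizes [2, 1, 1]

Assembling the blocks gives a Jordan form
J =
  [3, 1, 0, 0]
  [0, 3, 0, 0]
  [0, 0, 3, 0]
  [0, 0, 0, 3]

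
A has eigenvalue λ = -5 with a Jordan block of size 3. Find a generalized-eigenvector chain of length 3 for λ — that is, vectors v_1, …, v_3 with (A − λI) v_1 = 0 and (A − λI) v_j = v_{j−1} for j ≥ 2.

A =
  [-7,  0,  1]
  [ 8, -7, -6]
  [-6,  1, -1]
A Jordan chain for λ = -5 of length 3:
v_1 = (-2, 4, -4)ᵀ
v_2 = (-2, 8, -6)ᵀ
v_3 = (1, 0, 0)ᵀ

Let N = A − (-5)·I. We want v_3 with N^3 v_3 = 0 but N^2 v_3 ≠ 0; then v_{j-1} := N · v_j for j = 3, …, 2.

Pick v_3 = (1, 0, 0)ᵀ.
Then v_2 = N · v_3 = (-2, 8, -6)ᵀ.
Then v_1 = N · v_2 = (-2, 4, -4)ᵀ.

Sanity check: (A − (-5)·I) v_1 = (0, 0, 0)ᵀ = 0. ✓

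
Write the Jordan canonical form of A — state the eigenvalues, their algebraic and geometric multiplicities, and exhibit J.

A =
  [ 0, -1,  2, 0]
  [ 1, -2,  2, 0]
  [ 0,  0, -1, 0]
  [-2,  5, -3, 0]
J_2(-1) ⊕ J_1(-1) ⊕ J_1(0)

The characteristic polynomial is
  det(x·I − A) = x^4 + 3*x^3 + 3*x^2 + x = x*(x + 1)^3

Eigenvalues and multiplicities (the geometric multiplicity of λ is n − rank(A − λI), which equals the number of Jordan blocks for λ):
  λ = -1: algebraic multiplicity = 3, geometric multiplicity = 2
  λ = 0: algebraic multiplicity = 1, geometric multiplicity = 1

Determining the block sizes for each eigenvalue:
  λ = -1: 2 blocks summing to 3 forces exactly one block of size 2 and the rest size 1 → block sizes [2, 1]
  λ = 0: one block (gm = 1), so the single block has size am = 1 → block sizes [1]

Assembling the blocks gives a Jordan form
J =
  [-1,  1,  0, 0]
  [ 0, -1,  0, 0]
  [ 0,  0, -1, 0]
  [ 0,  0,  0, 0]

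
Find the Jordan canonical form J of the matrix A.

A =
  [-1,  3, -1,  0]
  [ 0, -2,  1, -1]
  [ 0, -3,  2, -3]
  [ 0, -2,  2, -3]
J_2(-1) ⊕ J_2(-1)

The characteristic polynomial is
  det(x·I − A) = x^4 + 4*x^3 + 6*x^2 + 4*x + 1 = (x + 1)^4

Eigenvalues and multiplicities (the geometric multiplicity of λ is n − rank(A − λI), which equals the number of Jordan blocks for λ):
  λ = -1: algebraic multiplicity = 4, geometric multiplicity = 2

Determining the block sizes for each eigenvalue:
  λ = -1: with am = 4 and gm = 2, the partition is not yet determined (e.g. several partitions of 4 into 2 parts exist). Let N = A − (-1)·I. Computing rank(N^1) = 2, rank(N^2) = 0; the number of blocks of size ≥ j is rank(N^{j−1}) − rank(N^j), giving [2, 2]. So we have 2 block(s) of size 2 → block sizes [2, 2]

Assembling the blocks gives a Jordan form
J =
  [-1,  1,  0,  0]
  [ 0, -1,  0,  0]
  [ 0,  0, -1,  1]
  [ 0,  0,  0, -1]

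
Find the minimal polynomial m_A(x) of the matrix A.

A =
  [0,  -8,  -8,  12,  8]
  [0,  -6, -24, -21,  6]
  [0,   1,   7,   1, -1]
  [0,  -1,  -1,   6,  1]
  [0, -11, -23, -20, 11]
x^4 - 18*x^3 + 108*x^2 - 216*x

The characteristic polynomial is χ_A(x) = x^2*(x - 6)^3, so the eigenvalues are known. The minimal polynomial is
  m_A(x) = Π_λ (x − λ)^{k_λ}
where k_λ is the size of the *largest* Jordan block for λ (equivalently, the smallest k with (A − λI)^k v = 0 for every generalised eigenvector v of λ).

  λ = 0: largest Jordan block has size 1, contributing (x − 0)
  λ = 6: largest Jordan block has size 3, contributing (x − 6)^3

So m_A(x) = x*(x - 6)^3 = x^4 - 18*x^3 + 108*x^2 - 216*x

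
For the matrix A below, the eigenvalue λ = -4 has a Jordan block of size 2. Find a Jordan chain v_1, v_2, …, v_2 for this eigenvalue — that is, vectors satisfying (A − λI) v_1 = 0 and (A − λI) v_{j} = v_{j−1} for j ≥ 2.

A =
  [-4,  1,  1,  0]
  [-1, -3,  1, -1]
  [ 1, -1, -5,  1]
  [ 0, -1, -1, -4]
A Jordan chain for λ = -4 of length 2:
v_1 = (0, -1, 1, 0)ᵀ
v_2 = (1, 0, 0, 0)ᵀ

Let N = A − (-4)·I. We want v_2 with N^2 v_2 = 0 but N^1 v_2 ≠ 0; then v_{j-1} := N · v_j for j = 2, …, 2.

Pick v_2 = (1, 0, 0, 0)ᵀ.
Then v_1 = N · v_2 = (0, -1, 1, 0)ᵀ.

Sanity check: (A − (-4)·I) v_1 = (0, 0, 0, 0)ᵀ = 0. ✓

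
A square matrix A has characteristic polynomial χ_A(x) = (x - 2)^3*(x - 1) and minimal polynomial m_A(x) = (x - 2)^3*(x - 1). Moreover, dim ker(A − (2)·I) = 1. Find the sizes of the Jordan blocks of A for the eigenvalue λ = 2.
Block sizes for λ = 2: [3]

Step 1 — from the characteristic polynomial, algebraic multiplicity of λ = 2 is 3. From dim ker(A − (2)·I) = 1, there are exactly 1 Jordan blocks for λ = 2.
Step 2 — from the minimal polynomial, the factor (x − 2)^3 tells us the largest block for λ = 2 has size 3.
Step 3 — with total size 3, 1 blocks, and largest block 3, the block sizes (in nonincreasing order) are [3].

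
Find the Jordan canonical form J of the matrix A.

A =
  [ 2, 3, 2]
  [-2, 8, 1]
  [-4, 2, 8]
J_3(6)

The characteristic polynomial is
  det(x·I − A) = x^3 - 18*x^2 + 108*x - 216 = (x - 6)^3

Eigenvalues and multiplicities (the geometric multiplicity of λ is n − rank(A − λI), which equals the number of Jordan blocks for λ):
  λ = 6: algebraic multiplicity = 3, geometric multiplicity = 1

Determining the block sizes for each eigenvalue:
  λ = 6: one block (gm = 1), so the single block has size am = 3 → block sizes [3]

Assembling the blocks gives a Jordan form
J =
  [6, 1, 0]
  [0, 6, 1]
  [0, 0, 6]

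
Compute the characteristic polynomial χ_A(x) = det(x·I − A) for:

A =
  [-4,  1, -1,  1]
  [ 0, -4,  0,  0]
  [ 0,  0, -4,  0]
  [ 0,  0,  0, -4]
x^4 + 16*x^3 + 96*x^2 + 256*x + 256

Expanding det(x·I − A) (e.g. by cofactor expansion or by noting that A is similar to its Jordan form J, which has the same characteristic polynomial as A) gives
  χ_A(x) = x^4 + 16*x^3 + 96*x^2 + 256*x + 256
which factors as (x + 4)^4. The eigenvalues (with algebraic multiplicities) are λ = -4 with multiplicity 4.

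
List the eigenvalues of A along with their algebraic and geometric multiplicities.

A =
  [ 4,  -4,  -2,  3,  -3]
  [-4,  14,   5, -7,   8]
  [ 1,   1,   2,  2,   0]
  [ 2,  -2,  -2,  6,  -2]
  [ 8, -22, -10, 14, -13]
λ = 2: alg = 2, geom = 1; λ = 3: alg = 3, geom = 1

Step 1 — factor the characteristic polynomial to read off the algebraic multiplicities:
  χ_A(x) = (x - 3)^3*(x - 2)^2

Step 2 — compute geometric multiplicities via the rank-nullity identity g(λ) = n − rank(A − λI):
  rank(A − (2)·I) = 4, so dim ker(A − (2)·I) = n − 4 = 1
  rank(A − (3)·I) = 4, so dim ker(A − (3)·I) = n − 4 = 1

Summary:
  λ = 2: algebraic multiplicity = 2, geometric multiplicity = 1
  λ = 3: algebraic multiplicity = 3, geometric multiplicity = 1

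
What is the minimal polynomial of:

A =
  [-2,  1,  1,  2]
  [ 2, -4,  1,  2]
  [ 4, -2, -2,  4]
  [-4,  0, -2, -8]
x^3 + 12*x^2 + 48*x + 64

The characteristic polynomial is χ_A(x) = (x + 4)^4, so the eigenvalues are known. The minimal polynomial is
  m_A(x) = Π_λ (x − λ)^{k_λ}
where k_λ is the size of the *largest* Jordan block for λ (equivalently, the smallest k with (A − λI)^k v = 0 for every generalised eigenvector v of λ).

  λ = -4: largest Jordan block has size 3, contributing (x + 4)^3

So m_A(x) = (x + 4)^3 = x^3 + 12*x^2 + 48*x + 64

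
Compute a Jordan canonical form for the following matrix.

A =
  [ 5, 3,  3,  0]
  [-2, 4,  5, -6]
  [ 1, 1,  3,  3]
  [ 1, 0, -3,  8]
J_3(5) ⊕ J_1(5)

The characteristic polynomial is
  det(x·I − A) = x^4 - 20*x^3 + 150*x^2 - 500*x + 625 = (x - 5)^4

Eigenvalues and multiplicities (the geometric multiplicity of λ is n − rank(A − λI), which equals the number of Jordan blocks for λ):
  λ = 5: algebraic multiplicity = 4, geometric multiplicity = 2

Determining the block sizes for each eigenvalue:
  λ = 5: with am = 4 and gm = 2, the partition is not yet determined (e.g. several partitions of 4 into 2 parts exist). Let N = A − (5)·I. Computing rank(N^1) = 2, rank(N^2) = 1, rank(N^3) = 0; the number of blocks of size ≥ j is rank(N^{j−1}) − rank(N^j), giving [2, 1, 1]. So we have 1 block(s) of size 3, 1 block(s) of size 1 → block sizes [3, 1]

Assembling the blocks gives a Jordan form
J =
  [5, 1, 0, 0]
  [0, 5, 1, 0]
  [0, 0, 5, 0]
  [0, 0, 0, 5]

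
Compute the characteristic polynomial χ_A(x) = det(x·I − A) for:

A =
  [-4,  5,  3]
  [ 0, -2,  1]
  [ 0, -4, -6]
x^3 + 12*x^2 + 48*x + 64

Expanding det(x·I − A) (e.g. by cofactor expansion or by noting that A is similar to its Jordan form J, which has the same characteristic polynomial as A) gives
  χ_A(x) = x^3 + 12*x^2 + 48*x + 64
which factors as (x + 4)^3. The eigenvalues (with algebraic multiplicities) are λ = -4 with multiplicity 3.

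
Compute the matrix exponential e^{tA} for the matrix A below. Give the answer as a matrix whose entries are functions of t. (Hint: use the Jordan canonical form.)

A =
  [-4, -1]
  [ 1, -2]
e^{tA} =
  [-t*exp(-3*t) + exp(-3*t), -t*exp(-3*t)]
  [t*exp(-3*t), t*exp(-3*t) + exp(-3*t)]

Strategy: write A = P · J · P⁻¹ where J is a Jordan canonical form, so e^{tA} = P · e^{tJ} · P⁻¹, and e^{tJ} can be computed block-by-block.

A has Jordan form
J =
  [-3,  1]
  [ 0, -3]
(up to reordering of blocks).

Per-block formulas:
  For a 2×2 Jordan block J_2(-3): exp(t · J_2(-3)) = e^(-3t)·(I + t·N), where N is the 2×2 nilpotent shift.

After assembling e^{tJ} and conjugating by P, we get:

e^{tA} =
  [-t*exp(-3*t) + exp(-3*t), -t*exp(-3*t)]
  [t*exp(-3*t), t*exp(-3*t) + exp(-3*t)]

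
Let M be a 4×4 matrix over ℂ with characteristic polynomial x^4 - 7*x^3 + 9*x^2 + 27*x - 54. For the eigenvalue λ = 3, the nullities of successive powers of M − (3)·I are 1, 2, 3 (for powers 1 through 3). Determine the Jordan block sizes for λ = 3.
Block sizes for λ = 3: [3]

From the dimensions of kernels of powers, the number of Jordan blocks of size at least j is d_j − d_{j−1} where d_j = dim ker(N^j) (with d_0 = 0). Computing the differences gives [1, 1, 1].
The number of blocks of size exactly k is (#blocks of size ≥ k) − (#blocks of size ≥ k + 1), so the partition is: 1 block(s) of size 3.
In nonincreasing order the block sizes are [3].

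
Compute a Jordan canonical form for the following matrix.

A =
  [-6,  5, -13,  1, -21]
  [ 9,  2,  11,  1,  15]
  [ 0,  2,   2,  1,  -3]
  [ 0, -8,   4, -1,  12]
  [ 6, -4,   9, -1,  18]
J_2(3) ⊕ J_2(3) ⊕ J_1(3)

The characteristic polynomial is
  det(x·I − A) = x^5 - 15*x^4 + 90*x^3 - 270*x^2 + 405*x - 243 = (x - 3)^5

Eigenvalues and multiplicities (the geometric multiplicity of λ is n − rank(A − λI), which equals the number of Jordan blocks for λ):
  λ = 3: algebraic multiplicity = 5, geometric multiplicity = 3

Determining the block sizes for each eigenvalue:
  λ = 3: with am = 5 and gm = 3, the partition is not yet determined (e.g. several partitions of 5 into 3 parts exist). Let N = A − (3)·I. Computing rank(N^1) = 2, rank(N^2) = 0; the number of blocks of size ≥ j is rank(N^{j−1}) − rank(N^j), giving [3, 2]. So we have 2 block(s) of size 2, 1 block(s) of size 1 → block sizes [2, 2, 1]

Assembling the blocks gives a Jordan form
J =
  [3, 1, 0, 0, 0]
  [0, 3, 0, 0, 0]
  [0, 0, 3, 1, 0]
  [0, 0, 0, 3, 0]
  [0, 0, 0, 0, 3]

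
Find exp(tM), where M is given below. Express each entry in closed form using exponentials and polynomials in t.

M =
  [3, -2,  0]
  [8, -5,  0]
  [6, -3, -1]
e^{tM} =
  [4*t*exp(-t) + exp(-t), -2*t*exp(-t), 0]
  [8*t*exp(-t), -4*t*exp(-t) + exp(-t), 0]
  [6*t*exp(-t), -3*t*exp(-t), exp(-t)]

Strategy: write M = P · J · P⁻¹ where J is a Jordan canonical form, so e^{tM} = P · e^{tJ} · P⁻¹, and e^{tJ} can be computed block-by-block.

M has Jordan form
J =
  [-1,  1,  0]
  [ 0, -1,  0]
  [ 0,  0, -1]
(up to reordering of blocks).

Per-block formulas:
  For a 1×1 block at λ = -1: exp(t · [-1]) = [e^(-1t)].
  For a 2×2 Jordan block J_2(-1): exp(t · J_2(-1)) = e^(-1t)·(I + t·N), where N is the 2×2 nilpotent shift.

After assembling e^{tJ} and conjugating by P, we get:

e^{tM} =
  [4*t*exp(-t) + exp(-t), -2*t*exp(-t), 0]
  [8*t*exp(-t), -4*t*exp(-t) + exp(-t), 0]
  [6*t*exp(-t), -3*t*exp(-t), exp(-t)]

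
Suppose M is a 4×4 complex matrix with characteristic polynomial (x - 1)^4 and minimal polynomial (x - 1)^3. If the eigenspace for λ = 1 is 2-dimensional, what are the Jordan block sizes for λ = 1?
Block sizes for λ = 1: [3, 1]

Step 1 — from the characteristic polynomial, algebraic multiplicity of λ = 1 is 4. From dim ker(M − (1)·I) = 2, there are exactly 2 Jordan blocks for λ = 1.
Step 2 — from the minimal polynomial, the factor (x − 1)^3 tells us the largest block for λ = 1 has size 3.
Step 3 — with total size 4, 2 blocks, and largest block 3, the block sizes (in nonincreasing order) are [3, 1].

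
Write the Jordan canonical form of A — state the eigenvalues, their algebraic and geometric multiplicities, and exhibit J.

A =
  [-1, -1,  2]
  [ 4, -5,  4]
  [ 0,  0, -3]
J_2(-3) ⊕ J_1(-3)

The characteristic polynomial is
  det(x·I − A) = x^3 + 9*x^2 + 27*x + 27 = (x + 3)^3

Eigenvalues and multiplicities (the geometric multiplicity of λ is n − rank(A − λI), which equals the number of Jordan blocks for λ):
  λ = -3: algebraic multiplicity = 3, geometric multiplicity = 2

Determining the block sizes for each eigenvalue:
  λ = -3: 2 blocks summing to 3 forces exactly one block of size 2 and the rest size 1 → block sizes [2, 1]

Assembling the blocks gives a Jordan form
J =
  [-3,  1,  0]
  [ 0, -3,  0]
  [ 0,  0, -3]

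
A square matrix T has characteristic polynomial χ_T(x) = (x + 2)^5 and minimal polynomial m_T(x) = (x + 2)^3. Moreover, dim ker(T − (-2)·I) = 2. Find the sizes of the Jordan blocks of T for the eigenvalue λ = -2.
Block sizes for λ = -2: [3, 2]

Step 1 — from the characteristic polynomial, algebraic multiplicity of λ = -2 is 5. From dim ker(T − (-2)·I) = 2, there are exactly 2 Jordan blocks for λ = -2.
Step 2 — from the minimal polynomial, the factor (x + 2)^3 tells us the largest block for λ = -2 has size 3.
Step 3 — with total size 5, 2 blocks, and largest block 3, the block sizes (in nonincreasing order) are [3, 2].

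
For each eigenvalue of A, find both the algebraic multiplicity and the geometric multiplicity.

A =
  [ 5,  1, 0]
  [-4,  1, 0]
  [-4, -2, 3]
λ = 3: alg = 3, geom = 2

Step 1 — factor the characteristic polynomial to read off the algebraic multiplicities:
  χ_A(x) = (x - 3)^3

Step 2 — compute geometric multiplicities via the rank-nullity identity g(λ) = n − rank(A − λI):
  rank(A − (3)·I) = 1, so dim ker(A − (3)·I) = n − 1 = 2

Summary:
  λ = 3: algebraic multiplicity = 3, geometric multiplicity = 2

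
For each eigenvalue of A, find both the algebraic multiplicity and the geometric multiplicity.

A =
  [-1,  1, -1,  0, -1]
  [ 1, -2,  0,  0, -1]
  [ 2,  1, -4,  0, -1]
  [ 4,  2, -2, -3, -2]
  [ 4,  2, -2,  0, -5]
λ = -3: alg = 5, geom = 3

Step 1 — factor the characteristic polynomial to read off the algebraic multiplicities:
  χ_A(x) = (x + 3)^5

Step 2 — compute geometric multiplicities via the rank-nullity identity g(λ) = n − rank(A − λI):
  rank(A − (-3)·I) = 2, so dim ker(A − (-3)·I) = n − 2 = 3

Summary:
  λ = -3: algebraic multiplicity = 5, geometric multiplicity = 3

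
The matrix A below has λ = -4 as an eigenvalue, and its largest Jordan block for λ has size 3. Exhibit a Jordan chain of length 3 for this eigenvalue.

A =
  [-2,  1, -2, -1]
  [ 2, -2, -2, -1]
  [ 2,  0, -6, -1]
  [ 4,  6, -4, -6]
A Jordan chain for λ = -4 of length 3:
v_1 = (-2, 0, -4, 4)ᵀ
v_2 = (2, 2, 2, 4)ᵀ
v_3 = (1, 0, 0, 0)ᵀ

Let N = A − (-4)·I. We want v_3 with N^3 v_3 = 0 but N^2 v_3 ≠ 0; then v_{j-1} := N · v_j for j = 3, …, 2.

Pick v_3 = (1, 0, 0, 0)ᵀ.
Then v_2 = N · v_3 = (2, 2, 2, 4)ᵀ.
Then v_1 = N · v_2 = (-2, 0, -4, 4)ᵀ.

Sanity check: (A − (-4)·I) v_1 = (0, 0, 0, 0)ᵀ = 0. ✓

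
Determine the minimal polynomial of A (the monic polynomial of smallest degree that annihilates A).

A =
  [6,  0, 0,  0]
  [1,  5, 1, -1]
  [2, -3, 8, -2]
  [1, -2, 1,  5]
x^3 - 18*x^2 + 108*x - 216

The characteristic polynomial is χ_A(x) = (x - 6)^4, so the eigenvalues are known. The minimal polynomial is
  m_A(x) = Π_λ (x − λ)^{k_λ}
where k_λ is the size of the *largest* Jordan block for λ (equivalently, the smallest k with (A − λI)^k v = 0 for every generalised eigenvector v of λ).

  λ = 6: largest Jordan block has size 3, contributing (x − 6)^3

So m_A(x) = (x - 6)^3 = x^3 - 18*x^2 + 108*x - 216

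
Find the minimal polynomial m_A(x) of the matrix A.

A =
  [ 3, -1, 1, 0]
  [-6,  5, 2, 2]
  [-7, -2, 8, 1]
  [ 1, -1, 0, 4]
x^3 - 15*x^2 + 75*x - 125

The characteristic polynomial is χ_A(x) = (x - 5)^4, so the eigenvalues are known. The minimal polynomial is
  m_A(x) = Π_λ (x − λ)^{k_λ}
where k_λ is the size of the *largest* Jordan block for λ (equivalently, the smallest k with (A − λI)^k v = 0 for every generalised eigenvector v of λ).

  λ = 5: largest Jordan block has size 3, contributing (x − 5)^3

So m_A(x) = (x - 5)^3 = x^3 - 15*x^2 + 75*x - 125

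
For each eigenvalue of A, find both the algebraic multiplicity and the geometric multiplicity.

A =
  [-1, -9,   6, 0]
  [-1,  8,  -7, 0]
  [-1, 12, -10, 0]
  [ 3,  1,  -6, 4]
λ = -1: alg = 3, geom = 1; λ = 4: alg = 1, geom = 1

Step 1 — factor the characteristic polynomial to read off the algebraic multiplicities:
  χ_A(x) = (x - 4)*(x + 1)^3

Step 2 — compute geometric multiplicities via the rank-nullity identity g(λ) = n − rank(A − λI):
  rank(A − (-1)·I) = 3, so dim ker(A − (-1)·I) = n − 3 = 1
  rank(A − (4)·I) = 3, so dim ker(A − (4)·I) = n − 3 = 1

Summary:
  λ = -1: algebraic multiplicity = 3, geometric multiplicity = 1
  λ = 4: algebraic multiplicity = 1, geometric multiplicity = 1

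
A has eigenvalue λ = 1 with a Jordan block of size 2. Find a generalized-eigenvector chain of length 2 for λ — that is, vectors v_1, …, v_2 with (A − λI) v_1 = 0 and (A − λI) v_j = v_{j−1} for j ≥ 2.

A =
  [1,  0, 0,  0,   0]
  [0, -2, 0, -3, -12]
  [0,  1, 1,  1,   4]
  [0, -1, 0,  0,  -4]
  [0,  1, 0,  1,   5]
A Jordan chain for λ = 1 of length 2:
v_1 = (0, -3, 1, -1, 1)ᵀ
v_2 = (0, 1, 0, 0, 0)ᵀ

Let N = A − (1)·I. We want v_2 with N^2 v_2 = 0 but N^1 v_2 ≠ 0; then v_{j-1} := N · v_j for j = 2, …, 2.

Pick v_2 = (0, 1, 0, 0, 0)ᵀ.
Then v_1 = N · v_2 = (0, -3, 1, -1, 1)ᵀ.

Sanity check: (A − (1)·I) v_1 = (0, 0, 0, 0, 0)ᵀ = 0. ✓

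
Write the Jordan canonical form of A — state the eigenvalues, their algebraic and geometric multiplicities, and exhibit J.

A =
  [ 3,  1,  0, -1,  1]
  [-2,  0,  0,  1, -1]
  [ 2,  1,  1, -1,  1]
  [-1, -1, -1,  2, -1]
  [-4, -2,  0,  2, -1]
J_3(1) ⊕ J_1(1) ⊕ J_1(1)

The characteristic polynomial is
  det(x·I − A) = x^5 - 5*x^4 + 10*x^3 - 10*x^2 + 5*x - 1 = (x - 1)^5

Eigenvalues and multiplicities (the geometric multiplicity of λ is n − rank(A − λI), which equals the number of Jordan blocks for λ):
  λ = 1: algebraic multiplicity = 5, geometric multiplicity = 3

Determining the block sizes for each eigenvalue:
  λ = 1: with am = 5 and gm = 3, the partition is not yet determined (e.g. several partitions of 5 into 3 parts exist). Let N = A − (1)·I. Computing rank(N^1) = 2, rank(N^2) = 1, rank(N^3) = 0; the number of blocks of size ≥ j is rank(N^{j−1}) − rank(N^j), giving [3, 1, 1]. So we have 1 block(s) of size 3, 2 block(s) of size 1 → block sizes [3, 1, 1]

Assembling the blocks gives a Jordan form
J =
  [1, 1, 0, 0, 0]
  [0, 1, 1, 0, 0]
  [0, 0, 1, 0, 0]
  [0, 0, 0, 1, 0]
  [0, 0, 0, 0, 1]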